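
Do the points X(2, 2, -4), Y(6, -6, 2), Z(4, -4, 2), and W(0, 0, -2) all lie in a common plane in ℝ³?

No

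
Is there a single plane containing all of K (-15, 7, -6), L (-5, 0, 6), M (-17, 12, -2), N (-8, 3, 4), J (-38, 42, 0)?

Yes

The plane through K, L, M has normal n = KL × KM = (-88, -64, 36) and equation n·P = 656.
Checking the remaining points: n·N = 656, n·J = 656.
All equal 656, so all 5 points lie in one plane.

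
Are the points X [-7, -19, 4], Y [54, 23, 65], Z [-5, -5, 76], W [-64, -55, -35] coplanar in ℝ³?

Yes

The four points are coplanar iff the 3×3 determinant with rows XY, XZ, XW is zero.
Rows: (61, 42, 61), (2, 14, 72), (-57, -36, -39).
Expanding along the first row: (61)(2046) − (42)(4026) + (61)(726) = 0.
Zero determinant ⇒ coplanar.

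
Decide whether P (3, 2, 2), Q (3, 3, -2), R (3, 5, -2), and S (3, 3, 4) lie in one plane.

The four points are coplanar iff the 3×3 determinant with rows PQ, PR, PS is zero.
Rows: (0, 1, -4), (0, 3, -4), (0, 1, 2).
Expanding along the first row: (0)(10) − (1)(0) + (-4)(0) = 0.
Zero determinant ⇒ coplanar.

Yes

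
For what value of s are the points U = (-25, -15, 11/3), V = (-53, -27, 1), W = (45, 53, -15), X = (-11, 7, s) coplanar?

-17/3

Normal to plane UVW: n = (1216/3, -2128/3, -1064); plane equation n·P = -10184/3.
Requiring n·X = -10184/3: (-1064)s + (-9424) = -10184/3.
So s = -17/3.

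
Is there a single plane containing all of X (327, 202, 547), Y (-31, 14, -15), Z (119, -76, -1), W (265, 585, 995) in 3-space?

The four points are coplanar iff the 3×3 determinant with rows XY, XZ, XW is zero.
Rows: (-358, -188, -562), (-208, -278, -548), (-62, 383, 448).
Expanding along the first row: (-358)(85340) − (-188)(-127160) + (-562)(-96900) = 0.
Zero determinant ⇒ coplanar.

Yes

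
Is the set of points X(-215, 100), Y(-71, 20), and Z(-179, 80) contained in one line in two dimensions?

XY = (144, -80), XZ = (36, -20).
Twice the signed area of △XYZ is (144)(-20) − (-80)(36) = 0.
The triangle is degenerate (zero area), so the points are collinear.

Yes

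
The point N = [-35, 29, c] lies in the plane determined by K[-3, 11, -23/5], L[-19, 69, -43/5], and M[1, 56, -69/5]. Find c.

The plane through K, L, M has equation −(1768/5)x − (816/5)y − 952z = 18224/5.
Substituting N: (-952)c + (38216/5) = 18224/5, so c = 21/5.

21/5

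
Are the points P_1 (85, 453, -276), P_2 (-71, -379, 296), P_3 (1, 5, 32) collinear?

P_1P_2 = (-156, -832, 572), P_1P_3 = (-84, -448, 308).
Each component of P_1P_3 is 7/13 times the corresponding component of P_1P_2, so P_1P_3 = 7/13·P_1P_2 and the points are collinear.

Yes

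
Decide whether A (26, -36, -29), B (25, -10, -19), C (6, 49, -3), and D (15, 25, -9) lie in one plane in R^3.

With A as base: AB = (-1, 26, 10), AC = (-20, 85, 26), AD = (-11, 61, 20).
AC × AD = (114, 114, -285).
AB · (AC × AD) = 0.
The scalar triple product vanishes, so the four points are coplanar.

Yes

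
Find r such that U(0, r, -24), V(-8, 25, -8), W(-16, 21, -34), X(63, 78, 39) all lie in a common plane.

The points are coplanar iff UV · (UW × UX) = 0.
Expanding, this is linear in r: (1470)r + (-48510) = 0.
So r = 33.

33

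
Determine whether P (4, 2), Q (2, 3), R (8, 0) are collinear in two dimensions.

PQ = (-2, 1), PR = (4, -2).
det[PQ; PR] = (-2)(-2) − (1)(4) = 0.
The determinant is zero, so the points are collinear.

Yes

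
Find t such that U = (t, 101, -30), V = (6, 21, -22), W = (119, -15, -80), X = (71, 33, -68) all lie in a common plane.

The points are coplanar iff UV · (UW × UX) = 0.
Expanding, this is linear in t: (-2352)t + (-70560) = 0.
So t = -30.

-30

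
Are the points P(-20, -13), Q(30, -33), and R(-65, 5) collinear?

Yes

PQ = (50, -20), PR = (-45, 18).
Checking proportionality: PR = -9/10·PQ, so the vectors are parallel and the points are collinear.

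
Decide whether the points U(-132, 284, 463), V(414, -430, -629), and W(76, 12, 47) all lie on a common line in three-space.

Yes

UV = (546, -714, -1092), UW = (208, -272, -416).
Each component of UW is 8/21 times the corresponding component of UV, so UW = 8/21·UV and the points are collinear.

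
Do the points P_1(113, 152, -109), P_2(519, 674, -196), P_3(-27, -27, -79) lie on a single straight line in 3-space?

No

P_1P_2 = (406, 522, -87), P_1P_3 = (-140, -179, 30).
P_1P_2 × P_1P_3 = (87, 0, 406).
The cross product is nonzero, so the points do not lie on one line.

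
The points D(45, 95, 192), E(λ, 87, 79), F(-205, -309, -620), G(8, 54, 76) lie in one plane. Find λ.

13/2

Normal to plane DFG: n = (13572, 1044, -4698); plane equation n·P = -192096.
Requiring n·E = -192096: (13572)λ + (-280314) = -192096.
So λ = 13/2.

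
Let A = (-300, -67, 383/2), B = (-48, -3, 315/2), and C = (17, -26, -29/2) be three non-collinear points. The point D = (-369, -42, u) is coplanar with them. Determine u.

753/2

Coplanarity requires AB · (AC × AD) = 0.
AB = (252, 64, -34), AC = (317, 41, -206); the triple product is linear in u with coefficient -9956 and constant term 3748434.
Setting it to zero: u = 753/2.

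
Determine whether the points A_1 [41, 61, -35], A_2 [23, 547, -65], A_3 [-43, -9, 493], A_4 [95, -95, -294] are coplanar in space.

No

The four points are coplanar iff the 3×3 determinant with rows A_1A_2, A_1A_3, A_1A_4 is zero.
Rows: (-18, 486, -30), (-84, -70, 528), (54, -156, -259).
Expanding along the first row: (-18)(100498) − (486)(-6756) + (-30)(16884) = 967932.
Nonzero ⇒ not coplanar.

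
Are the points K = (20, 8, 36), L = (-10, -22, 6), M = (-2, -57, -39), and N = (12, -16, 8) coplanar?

No

With K as base: KL = (-30, -30, -30), KM = (-22, -65, -75), KN = (-8, -24, -28).
KM × KN = (20, -16, 8).
KL · (KM × KN) = -360.
Since -360 ≠ 0, the four points are not coplanar.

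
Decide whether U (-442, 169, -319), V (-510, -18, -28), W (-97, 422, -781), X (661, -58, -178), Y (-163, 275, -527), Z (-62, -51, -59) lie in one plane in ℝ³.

The plane through U, V, W has normal n = UV × UW = (12771, 68979, 47311) and equation n·P = -9079540.
Checking the remaining points: n·X = -3980509, n·Y = -8045345, n·Z = -7101080.
Since n·X = -3980509 ≠ -9079540, X is off the plane and the points are not all coplanar.

No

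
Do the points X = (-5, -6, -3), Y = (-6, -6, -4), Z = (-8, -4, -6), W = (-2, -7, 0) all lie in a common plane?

Yes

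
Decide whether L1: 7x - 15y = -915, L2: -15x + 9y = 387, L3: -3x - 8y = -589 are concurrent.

Yes

The three lines meet at one point iff the augmented coefficient matrix [aᵢ bᵢ cᵢ] has rank < 3, i.e. its determinant vanishes.
Here the determinant is 0.
It vanishes, so the lines are concurrent at (15, 68).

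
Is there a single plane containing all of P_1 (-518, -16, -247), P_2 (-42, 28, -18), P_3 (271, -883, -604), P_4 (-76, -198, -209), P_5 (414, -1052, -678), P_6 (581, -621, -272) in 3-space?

Yes

The plane through P_1, P_2, P_3 has normal n = P_1P_2 × P_1P_3 = (182835, 350613, -447408) and equation n·P = 10191438.
Checking the remaining points: n·P_4 = 10191438, n·P_5 = 10191438, n·P_6 = 10191438.
All equal 10191438, so all 6 points lie in one plane.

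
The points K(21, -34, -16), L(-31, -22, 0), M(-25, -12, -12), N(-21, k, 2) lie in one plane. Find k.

-30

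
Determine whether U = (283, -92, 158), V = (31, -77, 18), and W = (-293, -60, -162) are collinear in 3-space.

No

UV = (-252, 15, -140), UW = (-576, 32, -320).
UV × UW = (-320, 0, 576).
The cross product is nonzero, so the points do not lie on one line.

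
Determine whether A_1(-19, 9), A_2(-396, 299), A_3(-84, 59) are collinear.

Yes

A_1A_2 = (-377, 290), A_1A_3 = (-65, 50).
det[A_1A_2; A_1A_3] = (-377)(50) − (290)(-65) = 0.
The determinant is zero, so the points are collinear.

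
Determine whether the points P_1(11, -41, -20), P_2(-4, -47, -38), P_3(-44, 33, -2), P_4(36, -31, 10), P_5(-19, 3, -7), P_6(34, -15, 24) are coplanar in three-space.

No

The plane through P_1, P_2, P_3 has normal n = P_1P_2 × P_1P_3 = (1224, 1260, -1440) and equation n·P = -9396.
Checking the remaining points: n·P_4 = -9396, n·P_5 = -9396, n·P_6 = -11844.
Since n·P_6 = -11844 ≠ -9396, P_6 is off the plane and the points are not all coplanar.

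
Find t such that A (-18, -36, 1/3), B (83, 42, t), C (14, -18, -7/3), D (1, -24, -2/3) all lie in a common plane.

Normal to plane ACD: n = (14, -56/3, 42); plane equation n·P = 434.
Requiring n·B = 434: (42)t + (378) = 434.
So t = 4/3.

4/3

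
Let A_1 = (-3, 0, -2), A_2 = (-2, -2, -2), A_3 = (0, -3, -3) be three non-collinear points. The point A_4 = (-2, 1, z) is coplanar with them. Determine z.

-3

A normal to the plane is n = A_1A_2 × A_1A_3 = (2, 1, 3).
A_4 lies in the plane iff n · A_1A_4 = 0.
This gives (3)z + (9) = 0, so z = -3.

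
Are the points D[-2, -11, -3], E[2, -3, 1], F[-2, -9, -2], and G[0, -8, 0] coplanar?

The four points are coplanar iff the 3×3 determinant with rows DE, DF, DG is zero.
Rows: (4, 8, 4), (0, 2, 1), (2, 3, 3).
Expanding along the first row: (4)(3) − (8)(-2) + (4)(-4) = 12.
Nonzero ⇒ not coplanar.

No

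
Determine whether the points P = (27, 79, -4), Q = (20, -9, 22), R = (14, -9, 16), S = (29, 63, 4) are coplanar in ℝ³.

Yes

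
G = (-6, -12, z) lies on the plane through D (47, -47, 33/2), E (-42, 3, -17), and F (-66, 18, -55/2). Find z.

Coplanarity requires DE · (DF × DG) = 0.
DE = (-89, 50, -67/2), DF = (-113, 65, -44); the triple product is linear in z with coefficient -135 and constant term -2295/2.
Setting it to zero: z = -17/2.

-17/2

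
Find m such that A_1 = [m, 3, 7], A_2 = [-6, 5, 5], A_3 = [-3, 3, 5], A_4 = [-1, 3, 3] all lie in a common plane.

The points are coplanar iff A_1A_2 · (A_1A_3 × A_1A_4) = 0.
Expanding, this is linear in m: (-4)m + (-20) = 0.
So m = -5.

-5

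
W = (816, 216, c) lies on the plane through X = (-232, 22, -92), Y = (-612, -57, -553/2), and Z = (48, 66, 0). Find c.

A normal to the plane is n = XY × XZ = (850, -16700, 5400).
W lies in the plane iff n · XW = 0.
This gives (5400)c + (-1852200) = 0, so c = 343.

343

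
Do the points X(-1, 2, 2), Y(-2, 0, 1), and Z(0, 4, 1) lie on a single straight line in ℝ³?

No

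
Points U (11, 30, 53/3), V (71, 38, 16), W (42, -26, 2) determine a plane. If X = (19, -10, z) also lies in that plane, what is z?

A normal to the plane is n = UV × UW = (-656/3, 2665/3, -3608).
X lies in the plane iff n · UX = 0.
This gives (-3608)z + (79376/3) = 0, so z = 22/3.

22/3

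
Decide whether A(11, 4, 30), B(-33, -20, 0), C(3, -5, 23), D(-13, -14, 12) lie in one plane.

A normal to the plane through A, B, C is n = AB × AC = (-102, -68, 204).
The plane has equation n·P = 4726. For D: n·D = 4726.
Equal, so D lies in the plane and all four are coplanar.

Yes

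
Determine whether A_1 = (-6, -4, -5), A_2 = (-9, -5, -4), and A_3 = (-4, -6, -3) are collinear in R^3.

No

A_1A_2 = (-3, -1, 1), A_1A_3 = (2, -2, 2).
Comparing components 3 and 1: (1)(2) − (-3)(2) = 8 ≠ 0, so A_1A_2 and A_1A_3 are not parallel and the points are not collinear.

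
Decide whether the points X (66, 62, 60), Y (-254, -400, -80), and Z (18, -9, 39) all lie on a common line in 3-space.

No

XY = (-320, -462, -140), XZ = (-48, -71, -21).
Comparing components 2 and 3: (-462)(-21) − (-140)(-71) = -238 ≠ 0, so XY and XZ are not parallel and the points are not collinear.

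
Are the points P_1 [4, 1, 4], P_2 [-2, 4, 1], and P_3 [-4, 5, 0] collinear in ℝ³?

Yes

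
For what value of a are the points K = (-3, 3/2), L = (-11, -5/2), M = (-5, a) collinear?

1/2

The three points are collinear iff det[KL; KM] = 0.
This determinant is linear in a: (-8)a + (4) = 0, so a = 1/2.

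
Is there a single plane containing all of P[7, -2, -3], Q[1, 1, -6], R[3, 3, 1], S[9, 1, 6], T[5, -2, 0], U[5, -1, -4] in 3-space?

No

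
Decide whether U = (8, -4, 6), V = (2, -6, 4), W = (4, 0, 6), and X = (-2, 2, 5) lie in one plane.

The four points are coplanar iff the 3×3 determinant with rows UV, UW, UX is zero.
Rows: (-6, -2, -2), (-4, 4, 0), (-10, 6, -1).
Expanding along the first row: (-6)(-4) − (-2)(4) + (-2)(16) = 0.
Zero determinant ⇒ coplanar.

Yes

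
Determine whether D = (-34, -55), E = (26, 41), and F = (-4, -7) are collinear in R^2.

DE = (60, 96), DF = (30, 48).
det[DE; DF] = (60)(48) − (96)(30) = 0.
The determinant is zero, so the points are collinear.

Yes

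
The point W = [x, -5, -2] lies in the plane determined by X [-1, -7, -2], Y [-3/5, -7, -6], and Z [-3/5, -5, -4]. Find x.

-4/5

Coplanarity requires XY · (XZ × XW) = 0.
XY = (2/5, 0, -4), XZ = (2/5, 2, -2); the triple product is linear in x with coefficient 8 and constant term 32/5.
Setting it to zero: x = -4/5.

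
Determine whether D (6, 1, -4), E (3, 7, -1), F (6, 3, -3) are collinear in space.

DE = (-3, 6, 3), DF = (0, 2, 1).
Comparing components 3 and 1: (3)(0) − (-3)(1) = 3 ≠ 0, so DE and DF are not parallel and the points are not collinear.

No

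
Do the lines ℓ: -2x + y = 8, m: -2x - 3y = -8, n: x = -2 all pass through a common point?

Yes

The three lines meet at one point iff the augmented coefficient matrix [aᵢ bᵢ cᵢ] has rank < 3, i.e. its determinant vanishes.
Here the determinant is 0.
It vanishes, so the lines are concurrent at (-2, 4).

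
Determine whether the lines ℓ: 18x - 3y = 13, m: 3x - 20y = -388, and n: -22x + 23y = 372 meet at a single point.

No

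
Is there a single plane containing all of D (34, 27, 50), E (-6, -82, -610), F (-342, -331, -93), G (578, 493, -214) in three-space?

No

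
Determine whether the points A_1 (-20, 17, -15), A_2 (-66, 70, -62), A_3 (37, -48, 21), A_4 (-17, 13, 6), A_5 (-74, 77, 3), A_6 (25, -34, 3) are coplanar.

Yes

The plane through A_1, A_2, A_3 has normal n = A_1A_2 × A_1A_3 = (-1147, -1023, -31) and equation n·P = 6014.
Checking the remaining points: n·A_4 = 6014, n·A_5 = 6014, n·A_6 = 6014.
All equal 6014, so all 6 points lie in one plane.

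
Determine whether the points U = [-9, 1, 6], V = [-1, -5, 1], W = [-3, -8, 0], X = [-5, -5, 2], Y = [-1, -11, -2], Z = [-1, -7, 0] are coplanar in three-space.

Yes

The plane through U, V, W has normal n = UV × UW = (-9, 18, -36) and equation n·P = -117.
Checking the remaining points: n·X = -117, n·Y = -117, n·Z = -117.
All equal -117, so all 6 points lie in one plane.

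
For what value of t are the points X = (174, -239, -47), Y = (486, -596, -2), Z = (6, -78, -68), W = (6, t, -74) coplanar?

Normal to plane XYZ: n = (252, -1008, -9744); plane equation n·P = 742728.
Requiring n·W = 742728: (-1008)t + (722568) = 742728.
So t = -20.

-20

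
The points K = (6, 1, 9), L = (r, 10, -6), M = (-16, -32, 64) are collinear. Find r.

12

Collinearity requires KL × KM = 0; each component is linear in r.
The y-component gives (-55)r + (660) = 0, so r = 12.
The remaining components then also vanish.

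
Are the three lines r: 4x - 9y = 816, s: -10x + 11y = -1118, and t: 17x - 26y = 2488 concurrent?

Intersecting r and s: solving the 2×2 system gives (x, y) = (543/23, -1844/23).
Substitute into t: (17)(543/23) + (-26)(-1844/23) = 57175/23.
But t requires 2488 ≠ 57175/23, so the three lines have no common point.

No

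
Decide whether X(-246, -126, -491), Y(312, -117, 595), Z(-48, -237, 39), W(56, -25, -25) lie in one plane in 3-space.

Yes

The four points are coplanar iff the 3×3 determinant with rows XY, XZ, XW is zero.
Rows: (558, 9, 1086), (198, -111, 530), (302, 101, 466).
Expanding along the first row: (558)(-105256) − (9)(-67792) + (1086)(53520) = 0.
Zero determinant ⇒ coplanar.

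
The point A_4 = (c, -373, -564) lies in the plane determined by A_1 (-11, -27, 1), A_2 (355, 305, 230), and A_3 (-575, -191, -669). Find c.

-617

The plane through A_1, A_2, A_3 has equation −184884x + 116064y + 127224z = -972780.
Substituting A_4: (-184884)c + (-115046208) = -972780, so c = -617.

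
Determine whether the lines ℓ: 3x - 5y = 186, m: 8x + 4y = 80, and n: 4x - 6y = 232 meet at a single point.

Yes

Intersecting ℓ and m: solving the 2×2 system gives (x, y) = (22, -24).
Substitute into n: (4)(22) + (-6)(-24) = 232.
This equals 232, so (22, -24) lies on all three lines and they are concurrent.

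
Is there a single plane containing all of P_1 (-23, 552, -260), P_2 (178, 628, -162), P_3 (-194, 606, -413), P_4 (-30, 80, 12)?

With P_1 as base: P_1P_2 = (201, 76, 98), P_1P_3 = (-171, 54, -153), P_1P_4 = (-7, -472, 272).
P_1P_3 × P_1P_4 = (-57528, 47583, 81090).
P_1P_2 · (P_1P_3 × P_1P_4) = 0.
The scalar triple product vanishes, so the four points are coplanar.

Yes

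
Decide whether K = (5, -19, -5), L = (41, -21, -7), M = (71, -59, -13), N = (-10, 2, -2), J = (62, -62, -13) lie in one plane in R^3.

The plane through K, L, M has normal n = KL × KM = (-64, 156, -1308) and equation n·P = 3256.
Checking the remaining points: n·N = 3568, n·J = 3364.
Since n·N = 3568 ≠ 3256, N is off the plane and the points are not all coplanar.

No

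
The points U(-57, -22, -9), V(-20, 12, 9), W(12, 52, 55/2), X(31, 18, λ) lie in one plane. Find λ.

Normal to plane UVW: n = (-91, -217/2, 392); plane equation n·P = 4046.
Requiring n·X = 4046: (392)λ + (-4774) = 4046.
So λ = 45/2.

45/2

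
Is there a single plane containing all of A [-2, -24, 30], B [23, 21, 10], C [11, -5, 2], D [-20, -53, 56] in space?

No

With A as base: AB = (25, 45, -20), AC = (13, 19, -28), AD = (-18, -29, 26).
AC × AD = (-318, 166, -35).
AB · (AC × AD) = 220.
Since 220 ≠ 0, the four points are not coplanar.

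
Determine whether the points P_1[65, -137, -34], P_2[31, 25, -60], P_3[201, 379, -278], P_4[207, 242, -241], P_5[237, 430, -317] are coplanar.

The plane through P_1, P_2, P_3 has normal n = P_1P_2 × P_1P_3 = (-26112, -11832, -39576) and equation n·P = 1269288.
Checking the remaining points: n·P_4 = 1269288, n·P_5 = 1269288.
All equal 1269288, so all 5 points lie in one plane.

Yes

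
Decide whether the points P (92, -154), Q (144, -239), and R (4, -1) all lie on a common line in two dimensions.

No

PQ = (52, -85), PR = (-88, 153).
det[PQ; PR] = (52)(153) − (-85)(-88) = 476.
The determinant is nonzero, so they are not collinear.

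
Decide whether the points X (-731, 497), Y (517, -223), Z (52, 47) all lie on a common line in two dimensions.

No

XY = (1248, -720), XZ = (783, -450).
det[XY; XZ] = (1248)(-450) − (-720)(783) = 2160.
The determinant is nonzero, so they are not collinear.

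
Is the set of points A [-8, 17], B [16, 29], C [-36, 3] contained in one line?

Yes

AB = (24, 12), AC = (-28, -14).
Checking proportionality: AC = -7/6·AB, so the vectors are parallel and the points are collinear.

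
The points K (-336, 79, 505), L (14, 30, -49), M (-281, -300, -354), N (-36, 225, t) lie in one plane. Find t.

421

Coplanarity ⇔ det[KL; KM; KN] = 0.
Expanding, this is linear in t: (-129955)t + (54711055) = 0.
So t = 421.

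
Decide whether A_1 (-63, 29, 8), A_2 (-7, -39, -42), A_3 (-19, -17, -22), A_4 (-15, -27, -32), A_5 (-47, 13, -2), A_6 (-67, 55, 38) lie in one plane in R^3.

The plane through A_1, A_2, A_3 has normal n = A_1A_2 × A_1A_3 = (-260, -520, 416) and equation n·P = 4628.
Checking the remaining points: n·A_4 = 4628, n·A_5 = 4628, n·A_6 = 4628.
All equal 4628, so all 6 points lie in one plane.

Yes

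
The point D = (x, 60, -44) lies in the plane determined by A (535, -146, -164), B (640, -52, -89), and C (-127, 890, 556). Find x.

The plane through A, B, C has equation −10020x − 125250y + 171008z = -15119512.
Substituting D: (-10020)x + (-15039352) = -15119512, so x = 8.

8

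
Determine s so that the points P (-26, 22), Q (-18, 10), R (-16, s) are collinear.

7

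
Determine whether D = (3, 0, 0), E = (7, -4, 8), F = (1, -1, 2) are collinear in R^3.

No

DE = (4, -4, 8), DF = (-2, -1, 2).
Comparing components 3 and 1: (8)(-2) − (4)(2) = -24 ≠ 0, so DE and DF are not parallel and the points are not collinear.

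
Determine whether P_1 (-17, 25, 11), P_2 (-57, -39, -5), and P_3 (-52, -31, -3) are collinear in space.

Yes

P_1P_2 = (-40, -64, -16), P_1P_3 = (-35, -56, -14).
Each component of P_1P_3 is 7/8 times the corresponding component of P_1P_2, so P_1P_3 = 7/8·P_1P_2 and the points are collinear.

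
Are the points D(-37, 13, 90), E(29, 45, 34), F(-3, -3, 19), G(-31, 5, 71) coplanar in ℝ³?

With D as base: DE = (66, 32, -56), DF = (34, -16, -71), DG = (6, -8, -19).
DF × DG = (-264, 220, -176).
DE · (DF × DG) = -528.
Since -528 ≠ 0, the four points are not coplanar.

No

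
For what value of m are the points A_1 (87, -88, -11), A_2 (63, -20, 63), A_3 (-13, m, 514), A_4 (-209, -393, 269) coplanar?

587

Coplanarity ⇔ det[A_1A_2; A_1A_3; A_1A_4] = 0.
Expanding, this is linear in m: (15184)m + (-8913008) = 0.
So m = 587.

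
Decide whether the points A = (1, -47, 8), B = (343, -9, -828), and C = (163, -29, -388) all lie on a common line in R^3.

Yes

AB = (342, 38, -836), AC = (162, 18, -396).
AB × AC = (0, 0, 0).
The cross product vanishes, so the three points are collinear.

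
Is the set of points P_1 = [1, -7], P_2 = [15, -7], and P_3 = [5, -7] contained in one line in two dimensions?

Yes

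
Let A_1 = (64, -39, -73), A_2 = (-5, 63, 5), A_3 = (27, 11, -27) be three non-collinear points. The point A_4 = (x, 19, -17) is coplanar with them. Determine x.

20

The plane through A_1, A_2, A_3 has equation 792x + 288y + 324z = 15804.
Substituting A_4: (792)x + (-36) = 15804, so x = 20.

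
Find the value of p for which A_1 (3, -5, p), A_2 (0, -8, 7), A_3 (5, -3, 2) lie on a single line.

4

Direction A_2A_3 = (5, 5, -5). From the x-coordinate of A_1, the parameter along the line is τ = (3 − 0)/5 = 3/5.
Then p = 7 + 3/5·(-5) = 4.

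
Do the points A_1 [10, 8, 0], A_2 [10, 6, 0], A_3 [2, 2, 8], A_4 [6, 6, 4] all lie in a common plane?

The four points are coplanar iff the 3×3 determinant with rows A_1A_2, A_1A_3, A_1A_4 is zero.
Rows: (0, -2, 0), (-8, -6, 8), (-4, -2, 4).
Expanding along the first row: (0)(-8) − (-2)(0) + (0)(-8) = 0.
Zero determinant ⇒ coplanar.

Yes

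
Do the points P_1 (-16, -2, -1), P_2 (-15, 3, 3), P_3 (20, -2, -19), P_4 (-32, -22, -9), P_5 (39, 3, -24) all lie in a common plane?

No

The plane through P_1, P_2, P_3 has normal n = P_1P_2 × P_1P_3 = (-90, 162, -180) and equation n·P = 1296.
Checking the remaining points: n·P_4 = 936, n·P_5 = 1296.
Since n·P_4 = 936 ≠ 1296, P_4 is off the plane and the points are not all coplanar.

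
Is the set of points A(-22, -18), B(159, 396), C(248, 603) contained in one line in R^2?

No

AB = (181, 414), AC = (270, 621).
det[AB; AC] = (181)(621) − (414)(270) = 621.
The determinant is nonzero, so they are not collinear.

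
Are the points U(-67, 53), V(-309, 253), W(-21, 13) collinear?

No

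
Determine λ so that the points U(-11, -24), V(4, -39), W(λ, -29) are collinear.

Collinearity: (W − U) must be parallel to (V − U) = (15, -15).
Cross-multiplying the components: (λ − (-11))·(-15) = (-5)·(15).
Solving gives λ = -6.

-6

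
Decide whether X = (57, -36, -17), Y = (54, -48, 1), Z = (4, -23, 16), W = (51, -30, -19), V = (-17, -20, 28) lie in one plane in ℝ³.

No

The plane through X, Y, Z has normal n = XY × XZ = (-630, -855, -675) and equation n·P = 6345.
Checking the remaining points: n·W = 6345, n·V = 8910.
Since n·V = 8910 ≠ 6345, V is off the plane and the points are not all coplanar.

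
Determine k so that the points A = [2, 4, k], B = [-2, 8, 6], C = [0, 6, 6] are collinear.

Direction BC = (2, -2, 0). From the x-coordinate of A, the parameter along the line is τ = (2 − (-2))/2 = 2.
Then k = 6 + 2·(0) = 6.

6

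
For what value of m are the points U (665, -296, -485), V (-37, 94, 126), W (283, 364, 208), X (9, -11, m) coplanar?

The points are coplanar iff UV · (UW × UX) = 0.
Expanding, this is linear in m: (-314340)m + (6915480) = 0.
So m = 22.

22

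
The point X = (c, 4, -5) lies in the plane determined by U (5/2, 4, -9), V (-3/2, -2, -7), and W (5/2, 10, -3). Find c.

1/2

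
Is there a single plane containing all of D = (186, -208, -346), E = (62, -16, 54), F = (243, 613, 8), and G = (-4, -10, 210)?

Yes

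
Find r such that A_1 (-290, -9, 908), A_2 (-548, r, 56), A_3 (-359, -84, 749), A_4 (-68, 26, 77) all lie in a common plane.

-329

The points are coplanar iff A_1A_2 · (A_1A_3 × A_1A_4) = 0.
Expanding, this is linear in r: (-92637)r + (-30477573) = 0.
So r = -329.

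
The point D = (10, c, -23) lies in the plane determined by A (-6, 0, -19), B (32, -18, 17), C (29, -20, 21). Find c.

The plane through A, B, C has equation −260y − 130z = 2470.
Substituting D: (-260)c + (2990) = 2470, so c = 2.

2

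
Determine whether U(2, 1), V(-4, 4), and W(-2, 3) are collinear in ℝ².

UV = (-6, 3), UW = (-4, 2).
Checking proportionality: UW = 2/3·UV, so the vectors are parallel and the points are collinear.

Yes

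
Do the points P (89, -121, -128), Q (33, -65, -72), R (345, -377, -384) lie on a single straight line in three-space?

PQ = (-56, 56, 56), PR = (256, -256, -256).
Each component of PR is -32/7 times the corresponding component of PQ, so PR = -32/7·PQ and the points are collinear.

Yes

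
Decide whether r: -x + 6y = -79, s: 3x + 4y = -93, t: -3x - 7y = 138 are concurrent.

Intersecting r and s: solving the 2×2 system gives (x, y) = (-11, -15).
Substitute into t: (-3)(-11) + (-7)(-15) = 138.
This equals 138, so (-11, -15) lies on all three lines and they are concurrent.

Yes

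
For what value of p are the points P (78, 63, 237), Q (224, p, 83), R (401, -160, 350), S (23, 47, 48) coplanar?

-103

Normal to plane PRS: n = (43955, 54832, -17433); plane equation n·X = 2751285.
Requiring n·Q = 2751285: (54832)p + (8398981) = 2751285.
So p = -103.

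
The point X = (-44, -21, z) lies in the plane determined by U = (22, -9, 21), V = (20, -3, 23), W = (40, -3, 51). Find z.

A normal to the plane is n = UV × UW = (168, 96, -120).
X lies in the plane iff n · UX = 0.
This gives (-120)z + (-9720) = 0, so z = -81.

-81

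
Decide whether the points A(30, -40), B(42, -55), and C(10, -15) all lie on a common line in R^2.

AB = (12, -15), AC = (-20, 25).
det[AB; AC] = (12)(25) − (-15)(-20) = 0.
The determinant is zero, so the points are collinear.

Yes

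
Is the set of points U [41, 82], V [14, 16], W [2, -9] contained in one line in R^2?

UV = (-27, -66), UW = (-39, -91).
Twice the signed area of △UVW is (-27)(-91) − (-66)(-39) = -117.
The area is nonzero, so the three points are not collinear.

No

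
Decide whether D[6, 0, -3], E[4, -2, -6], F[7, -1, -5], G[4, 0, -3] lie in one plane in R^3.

With D as base: DE = (-2, -2, -3), DF = (1, -1, -2), DG = (-2, 0, 0).
DF × DG = (0, 4, -2).
DE · (DF × DG) = -2.
Since -2 ≠ 0, the four points are not coplanar.

No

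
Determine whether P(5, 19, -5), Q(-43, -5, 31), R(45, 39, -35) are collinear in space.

Yes

PQ = (-48, -24, 36), PR = (40, 20, -30).
Each component of PR is -5/6 times the corresponding component of PQ, so PR = -5/6·PQ and the points are collinear.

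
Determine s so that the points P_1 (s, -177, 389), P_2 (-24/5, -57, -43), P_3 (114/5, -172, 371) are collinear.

Collinearity requires P_1P_2 × P_1P_3 = 0; each component is linear in s.
The y-component gives (414)s + (-9936) = 0, so s = 24.
The remaining components then also vanish.

24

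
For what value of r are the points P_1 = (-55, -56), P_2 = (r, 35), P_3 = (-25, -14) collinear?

The three points are collinear iff det[P_1P_2; P_1P_3] = 0.
This determinant is linear in r: (42)r + (-420) = 0, so r = 10.

10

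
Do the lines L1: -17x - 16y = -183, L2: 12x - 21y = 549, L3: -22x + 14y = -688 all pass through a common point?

Intersecting L1 and L2: solving the 2×2 system gives (x, y) = (23, -13).
Substitute into L3: (-22)(23) + (14)(-13) = -688.
This equals -688, so (23, -13) lies on all three lines and they are concurrent.

Yes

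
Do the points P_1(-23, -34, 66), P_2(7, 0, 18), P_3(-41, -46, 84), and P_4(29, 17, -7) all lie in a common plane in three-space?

A normal to the plane through P_1, P_2, P_3 is n = P_1P_2 × P_1P_3 = (36, 324, 252).
The plane has equation n·P = 4788. For P_4: n·P_4 = 4788.
Equal, so P_4 lies in the plane and all four are coplanar.

Yes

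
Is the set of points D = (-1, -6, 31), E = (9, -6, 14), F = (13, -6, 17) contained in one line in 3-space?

No

DE = (10, 0, -17), DF = (14, 0, -14).
DE × DF = (0, -98, 0).
The cross product is nonzero, so the points do not lie on one line.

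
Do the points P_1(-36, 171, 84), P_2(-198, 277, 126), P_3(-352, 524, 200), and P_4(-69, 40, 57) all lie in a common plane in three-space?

The four points are coplanar iff the 3×3 determinant with rows P_1P_2, P_1P_3, P_1P_4 is zero.
Rows: (-162, 106, 42), (-316, 353, 116), (-33, -131, -27).
Expanding along the first row: (-162)(5665) − (106)(12360) + (42)(53045) = 0.
Zero determinant ⇒ coplanar.

Yes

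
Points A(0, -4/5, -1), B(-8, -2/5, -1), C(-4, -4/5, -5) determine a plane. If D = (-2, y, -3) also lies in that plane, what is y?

-4/5

The plane through A, B, C has equation −(8/5)x − 32y + (8/5)z = 24.
Substituting D: (-32)y + (-8/5) = 24, so y = -4/5.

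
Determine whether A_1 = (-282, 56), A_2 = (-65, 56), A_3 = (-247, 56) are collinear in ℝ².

A_1A_2 = (217, 0), A_1A_3 = (35, 0).
det[A_1A_2; A_1A_3] = (217)(0) − (0)(35) = 0.
The determinant is zero, so the points are collinear.

Yes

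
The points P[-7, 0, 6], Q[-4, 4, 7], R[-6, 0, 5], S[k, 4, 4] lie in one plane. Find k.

Normal to plane PQR: n = (-4, 4, -4); plane equation n·X = 4.
Requiring n·S = 4: (-4)k + (0) = 4.
So k = -1.

-1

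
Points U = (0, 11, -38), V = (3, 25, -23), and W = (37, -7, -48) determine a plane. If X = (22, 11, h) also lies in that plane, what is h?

-33

Coplanarity requires UV · (UW × UX) = 0.
UV = (3, 14, 15), UW = (37, -18, -10); the triple product is linear in h with coefficient -572 and constant term -18876.
Setting it to zero: h = -33.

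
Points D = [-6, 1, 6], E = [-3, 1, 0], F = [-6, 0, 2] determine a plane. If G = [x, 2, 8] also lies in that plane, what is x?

-5

The plane through D, E, F has equation −6x + 12y − 3z = 30.
Substituting G: (-6)x + (0) = 30, so x = -5.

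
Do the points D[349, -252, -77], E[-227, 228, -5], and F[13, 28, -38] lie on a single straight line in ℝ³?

No

DE = (-576, 480, 72), DF = (-336, 280, 39).
Comparing components 2 and 3: (480)(39) − (72)(280) = -1440 ≠ 0, so DE and DF are not parallel and the points are not collinear.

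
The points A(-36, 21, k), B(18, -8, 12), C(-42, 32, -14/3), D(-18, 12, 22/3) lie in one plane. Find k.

19/3

The points are coplanar iff AB · (AC × AD) = 0.
Expanding, this is linear in k: (-240)k + (1520) = 0.
So k = 19/3.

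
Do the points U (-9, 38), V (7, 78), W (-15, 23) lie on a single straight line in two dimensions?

UV = (16, 40), UW = (-6, -15).
Checking proportionality: UW = -3/8·UV, so the vectors are parallel and the points are collinear.

Yes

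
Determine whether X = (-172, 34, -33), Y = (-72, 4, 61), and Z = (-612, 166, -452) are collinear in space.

XY = (100, -30, 94), XZ = (-440, 132, -419).
XY × XZ = (162, 540, 0).
The cross product is nonzero, so the points do not lie on one line.

No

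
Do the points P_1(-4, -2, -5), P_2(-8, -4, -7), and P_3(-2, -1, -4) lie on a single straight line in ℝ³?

Yes

P_1P_2 = (-4, -2, -2), P_1P_3 = (2, 1, 1).
Each component of P_1P_3 is -1/2 times the corresponding component of P_1P_2, so P_1P_3 = -1/2·P_1P_2 and the points are collinear.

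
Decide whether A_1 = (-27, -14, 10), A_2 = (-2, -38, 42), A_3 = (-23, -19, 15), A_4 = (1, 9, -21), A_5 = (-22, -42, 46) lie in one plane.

No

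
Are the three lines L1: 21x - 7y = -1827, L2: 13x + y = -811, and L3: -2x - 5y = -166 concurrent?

Yes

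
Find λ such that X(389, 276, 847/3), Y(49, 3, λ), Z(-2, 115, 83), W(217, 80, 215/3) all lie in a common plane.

-65/3

Normal to plane XZW: n = (-5152, -144256/3, 48944); plane equation n·P = -4371472/3.
Requiring n·Y = -4371472/3: (48944)λ + (-396704) = -4371472/3.
So λ = -65/3.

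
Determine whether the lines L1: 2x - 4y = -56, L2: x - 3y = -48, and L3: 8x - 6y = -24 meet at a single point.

Yes

Lines aᵢx + bᵢy = cᵢ with pairwise distinct directions are concurrent exactly when det[aᵢ bᵢ cᵢ] = 0.
Here the determinant is 0.
It vanishes, so the lines are concurrent at (12, 20).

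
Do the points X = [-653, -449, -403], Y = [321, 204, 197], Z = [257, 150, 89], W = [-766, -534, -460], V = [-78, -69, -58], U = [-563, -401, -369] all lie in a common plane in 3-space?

No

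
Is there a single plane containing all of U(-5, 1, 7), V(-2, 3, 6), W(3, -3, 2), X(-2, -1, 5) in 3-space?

A normal to the plane through U, V, W is n = UV × UW = (-14, 7, -28).
The plane has equation n·P = -119. For X: n·X = -119.
Equal, so X lies in the plane and all four are coplanar.

Yes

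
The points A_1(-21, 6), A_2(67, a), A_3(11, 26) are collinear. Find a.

The three points are collinear iff det[A_1A_2; A_1A_3] = 0.
This determinant is linear in a: (-32)a + (1952) = 0, so a = 61.

61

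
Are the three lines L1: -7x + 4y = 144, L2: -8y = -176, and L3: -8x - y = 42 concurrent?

Yes

Lines aᵢx + bᵢy = cᵢ with pairwise distinct directions are concurrent exactly when det[aᵢ bᵢ cᵢ] = 0.
Here the determinant is 0.
It vanishes, so the lines are concurrent at (-8, 22).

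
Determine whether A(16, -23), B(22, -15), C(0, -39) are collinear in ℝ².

No

AB = (6, 8), AC = (-16, -16).
If collinear, AC would be a scalar multiple of AB. But (6)·(-16) ≠ (8)·(-16) (difference 32), so they are not parallel; the points are not collinear.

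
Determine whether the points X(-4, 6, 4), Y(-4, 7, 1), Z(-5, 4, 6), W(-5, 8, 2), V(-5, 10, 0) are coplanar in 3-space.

The plane through X, Y, Z has normal n = XY × XZ = (-4, 3, 1) and equation n·P = 38.
Checking the remaining points: n·W = 46, n·V = 50.
Since n·W = 46 ≠ 38, W is off the plane and the points are not all coplanar.

No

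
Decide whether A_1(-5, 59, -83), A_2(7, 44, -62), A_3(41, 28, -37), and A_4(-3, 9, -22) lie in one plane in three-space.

No

With A_1 as base: A_1A_2 = (12, -15, 21), A_1A_3 = (46, -31, 46), A_1A_4 = (2, -50, 61).
A_1A_3 × A_1A_4 = (409, -2714, -2238).
A_1A_2 · (A_1A_3 × A_1A_4) = -1380.
Since -1380 ≠ 0, the four points are not coplanar.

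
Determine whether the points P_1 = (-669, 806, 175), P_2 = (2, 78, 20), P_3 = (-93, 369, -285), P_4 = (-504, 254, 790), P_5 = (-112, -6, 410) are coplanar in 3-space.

No

The plane through P_1, P_2, P_3 has normal n = P_1P_2 × P_1P_3 = (267145, 219380, 126101) and equation n·P = 20167950.
Checking the remaining points: n·P_4 = 20701230, n·P_5 = 20464890.
Since n·P_4 = 20701230 ≠ 20167950, P_4 is off the plane and the points are not all coplanar.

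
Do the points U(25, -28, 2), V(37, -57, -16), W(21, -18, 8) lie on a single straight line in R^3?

No

UV = (12, -29, -18), UW = (-4, 10, 6).
Comparing components 2 and 3: (-29)(6) − (-18)(10) = 6 ≠ 0, so UV and UW are not parallel and the points are not collinear.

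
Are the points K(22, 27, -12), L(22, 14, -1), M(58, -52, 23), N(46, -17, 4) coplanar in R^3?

The four points are coplanar iff the 3×3 determinant with rows KL, KM, KN is zero.
Rows: (0, -13, 11), (36, -79, 35), (24, -44, 16).
Expanding along the first row: (0)(276) − (-13)(-264) + (11)(312) = 0.
Zero determinant ⇒ coplanar.

Yes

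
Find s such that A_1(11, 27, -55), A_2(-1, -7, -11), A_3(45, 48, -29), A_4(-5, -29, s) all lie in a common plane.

The points are coplanar iff A_1A_2 · (A_1A_3 × A_1A_4) = 0.
Expanding, this is linear in s: (904)s + (-22600) = 0.
So s = 25.

25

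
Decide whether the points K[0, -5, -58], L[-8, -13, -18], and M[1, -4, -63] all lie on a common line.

Yes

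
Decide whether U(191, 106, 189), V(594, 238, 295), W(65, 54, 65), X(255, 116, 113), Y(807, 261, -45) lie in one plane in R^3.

Yes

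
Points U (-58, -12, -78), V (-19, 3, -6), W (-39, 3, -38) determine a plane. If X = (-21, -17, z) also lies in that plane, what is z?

A normal to the plane is n = UV × UW = (-480, -192, 300).
X lies in the plane iff n · UX = 0.
This gives (300)z + (6600) = 0, so z = -22.

-22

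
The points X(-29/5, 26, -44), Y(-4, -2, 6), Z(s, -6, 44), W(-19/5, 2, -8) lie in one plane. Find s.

Normal to plane XYW: n = (192, 176/5, 64/5); plane equation n·P = -3808/5.
Requiring n·Z = -3808/5: (192)s + (352) = -3808/5.
So s = -29/5.

-29/5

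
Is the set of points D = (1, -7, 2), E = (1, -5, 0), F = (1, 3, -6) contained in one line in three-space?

DE = (0, 2, -2), DF = (0, 10, -8).
Comparing components 2 and 3: (2)(-8) − (-2)(10) = 4 ≠ 0, so DE and DF are not parallel and the points are not collinear.

No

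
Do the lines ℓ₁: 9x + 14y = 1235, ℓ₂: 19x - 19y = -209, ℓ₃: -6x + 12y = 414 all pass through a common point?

Yes

The three lines meet at one point iff the augmented coefficient matrix [aᵢ bᵢ cᵢ] has rank < 3, i.e. its determinant vanishes.
Here the determinant is 0.
It vanishes, so the lines are concurrent at (47, 58).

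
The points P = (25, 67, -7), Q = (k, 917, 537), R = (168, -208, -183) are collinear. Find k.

Collinearity requires PQ × PR = 0; each component is linear in k.
The y-component gives (176)k + (73392) = 0, so k = -417.
The remaining components then also vanish.

-417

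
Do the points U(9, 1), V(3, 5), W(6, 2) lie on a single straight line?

No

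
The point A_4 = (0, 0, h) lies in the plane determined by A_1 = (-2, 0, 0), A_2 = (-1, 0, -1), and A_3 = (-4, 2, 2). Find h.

The plane through A_1, A_2, A_3 has equation 2x + 2z = -4.
Substituting A_4: (2)h + (0) = -4, so h = -2.

-2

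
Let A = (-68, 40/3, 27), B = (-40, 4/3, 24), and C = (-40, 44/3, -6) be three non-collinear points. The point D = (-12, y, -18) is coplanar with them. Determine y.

20/3

A normal to the plane is n = AB × AC = (400, 840, 1120/3).
D lies in the plane iff n · AD = 0.
This gives (840)y + (-5600) = 0, so y = 20/3.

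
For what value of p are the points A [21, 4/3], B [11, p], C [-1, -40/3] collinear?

Collinearity: (B − A) must be parallel to (C − A) = (-22, -44/3).
Cross-multiplying the components: (p − 4/3)·(-22) = (-10)·(-44/3).
Solving gives p = -16/3.

-16/3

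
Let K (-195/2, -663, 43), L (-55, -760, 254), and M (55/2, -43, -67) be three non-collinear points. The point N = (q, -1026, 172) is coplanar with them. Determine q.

The plane through K, L, M has equation −120150x + 31050y + 38475z = -7217100.
Substituting N: (-120150)q + (-25239600) = -7217100, so q = -150.

-150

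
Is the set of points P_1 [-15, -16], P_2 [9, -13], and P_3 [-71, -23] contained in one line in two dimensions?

P_1P_2 = (24, 3), P_1P_3 = (-56, -7).
Twice the signed area of △P_1P_2P_3 is (24)(-7) − (3)(-56) = 0.
The triangle is degenerate (zero area), so the points are collinear.

Yes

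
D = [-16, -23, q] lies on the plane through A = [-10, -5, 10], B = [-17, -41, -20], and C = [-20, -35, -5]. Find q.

The plane through A, B, C has equation −360x + 195y − 150z = 1125.
Substituting D: (-150)q + (1275) = 1125, so q = 1.

1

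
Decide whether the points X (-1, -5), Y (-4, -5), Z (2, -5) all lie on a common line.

Yes

XY = (-3, 0), XZ = (3, 0).
Checking proportionality: XZ = -1·XY, so the vectors are parallel and the points are collinear.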